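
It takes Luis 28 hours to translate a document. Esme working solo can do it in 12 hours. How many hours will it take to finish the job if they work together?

42/5 hours

Combined rate: 1/28 + 1/12 = (3 + 7)/84 = 10/84 = 5/42 per hour.
Time = 1 ÷ (5/42) = 42/5 hours.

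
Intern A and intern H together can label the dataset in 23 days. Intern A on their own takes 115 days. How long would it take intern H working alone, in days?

115/4 days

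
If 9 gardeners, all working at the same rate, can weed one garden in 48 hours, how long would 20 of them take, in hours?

Total work is 9·48 = 432 gardener-hours.
With 20 gardeners: 432/20 = 108/5 hours.

108/5 hours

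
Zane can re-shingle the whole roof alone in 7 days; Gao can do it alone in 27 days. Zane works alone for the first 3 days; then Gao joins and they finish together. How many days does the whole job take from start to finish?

105/17 days

In 3 days Zane does 3/7 of the job, leaving 4/7.
Zane and Gao together work at 34/189 per day, so finishing takes 4/7 ÷ 34/189 = 54/17 days.
Total time = 3 + 54/17 = 105/17 days.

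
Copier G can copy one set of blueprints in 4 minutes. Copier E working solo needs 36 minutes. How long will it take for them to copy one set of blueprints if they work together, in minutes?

18/5 minutes

With two workers the combined time is the product over the sum: 4·36/(4+36) = 144/40 = 18/5 minutes.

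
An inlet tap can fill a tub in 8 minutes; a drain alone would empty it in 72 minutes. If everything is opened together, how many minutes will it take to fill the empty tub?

Net rate = 1/8 − 1/72 = (9 − 1)/72 = 8/72 = 1/9 per minute.
Filling time = 1 ÷ (1/9) = 9 minutes.

9 minutes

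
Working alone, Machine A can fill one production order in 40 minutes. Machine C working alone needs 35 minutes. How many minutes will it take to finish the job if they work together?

56/3 minutes

With two workers the combined time is the product over the sum: 40·35/(40+35) = 1400/75 = 56/3 minutes.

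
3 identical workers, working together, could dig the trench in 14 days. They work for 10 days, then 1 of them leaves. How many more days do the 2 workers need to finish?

One worker does 1/42 of the job per day.
After 10 days with 3 workers, 5/7 is done (2/7 left).
With 2 workers the rate is 2/42 = 1/21, so the rest takes 2/7 ÷ 1/21 = 6 days.

6 days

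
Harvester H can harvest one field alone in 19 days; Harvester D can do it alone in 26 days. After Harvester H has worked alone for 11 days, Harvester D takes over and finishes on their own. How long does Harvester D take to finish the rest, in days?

208/19 days

In 11 days Harvester H does 11/19 of the job, leaving 8/19.
Harvester D works at 1/26 per day, so finishing takes 8/19 ÷ 1/26 = 208/19 days.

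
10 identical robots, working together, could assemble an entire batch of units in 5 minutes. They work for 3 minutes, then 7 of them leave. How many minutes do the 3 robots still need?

20/3 minutes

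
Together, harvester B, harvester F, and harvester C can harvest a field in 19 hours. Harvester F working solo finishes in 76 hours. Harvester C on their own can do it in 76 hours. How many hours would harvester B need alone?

38 hours

Combined rate is 1/19 per hour.
Known contribution: 1/76 + 1/76 = (1 + 1)/76 = 2/76 = 1/38 per hour.
So harvester B's rate is 1/19 − 1/38 = 1/38, meaning 38 hours alone.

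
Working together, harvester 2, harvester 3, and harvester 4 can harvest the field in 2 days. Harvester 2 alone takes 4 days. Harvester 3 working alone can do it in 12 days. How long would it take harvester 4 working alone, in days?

Combined rate is 1/2 per day.
Known contribution: 1/4 + 1/12 = (3 + 1)/12 = 4/12 = 1/3 per day.
So harvester 4's rate is 1/2 − 1/3 = 1/6, meaning 6 days alone.

6 days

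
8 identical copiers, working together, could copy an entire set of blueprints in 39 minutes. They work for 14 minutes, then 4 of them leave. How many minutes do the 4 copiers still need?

50 minutes

One copier does 1/312 of the job per minute.
After 14 minutes with 8 copiers, 14/39 is done (25/39 left).
With 4 copiers the rate is 4/312 = 1/78, so the rest takes 25/39 ÷ 1/78 = 50 minutes.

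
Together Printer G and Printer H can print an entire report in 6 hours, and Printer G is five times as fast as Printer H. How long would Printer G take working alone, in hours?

Let Printer H's rate be r; then Printer G's rate is 5r, so together (5 + 1)r = 6r = 1/6.
Thus r = 1/36 per hour.
Printer H alone: 36 hours; Printer G alone: 36/5 hours.

36/5 hours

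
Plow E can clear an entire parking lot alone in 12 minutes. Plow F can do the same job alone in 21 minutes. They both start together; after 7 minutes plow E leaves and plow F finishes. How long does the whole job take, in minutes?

35/4 minutes

In the first 7 minutes the combined rate is 11/84, so 11/12 of the job is done, leaving 1/12.
After plow E leaves the rate is 1/21 per minute; the remaining 1/12 takes 7/4 minutes.
Total = 7 + 7/4 = 35/4 minutes.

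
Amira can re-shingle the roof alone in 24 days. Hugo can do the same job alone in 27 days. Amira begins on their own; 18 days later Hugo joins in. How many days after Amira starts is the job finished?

In the first 18 days Amira alone does 18/24 = 3/4 of the job, leaving 1/4.
Once everyone is working, combined rate: 1/24 + 1/27 = (9 + 8)/216 = 17/216 per day.
Remaining 1/4 at 17/216 per day takes 54/17 days.
Total from the start = 18 + 54/17 = 360/17 days.

360/17 days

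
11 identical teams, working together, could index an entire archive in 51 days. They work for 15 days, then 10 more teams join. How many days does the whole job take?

237/7 days

One team does 1/561 of the job per day.
After 15 days with 11 teams, 5/17 is done (12/17 left).
With 21 teams the rate is 21/561 = 7/187, so the rest takes 12/17 ÷ 7/187 = 132/7 days.
Total = 15 + 132/7 = 237/7 days.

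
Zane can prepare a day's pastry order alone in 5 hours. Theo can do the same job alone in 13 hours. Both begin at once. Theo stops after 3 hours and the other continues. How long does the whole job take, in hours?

In the first 3 hours the combined rate is 18/65, so 54/65 of the job is done, leaving 11/65.
After Theo leaves the rate is 1/5 per hour; the remaining 11/65 takes 11/13 hours.
Total = 3 + 11/13 = 50/13 hours.

50/13 hours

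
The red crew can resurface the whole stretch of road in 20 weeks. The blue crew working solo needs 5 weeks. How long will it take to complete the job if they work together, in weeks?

With two workers the combined time is the product over the sum: 20·5/(20+5) = 100/25 = 4 weeks.

4 weeks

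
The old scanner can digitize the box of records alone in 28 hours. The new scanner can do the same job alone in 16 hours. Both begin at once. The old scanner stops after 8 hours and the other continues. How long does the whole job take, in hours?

80/7 hours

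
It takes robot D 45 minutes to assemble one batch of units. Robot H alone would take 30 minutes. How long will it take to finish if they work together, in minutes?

Combined rate: 1/45 + 1/30 = (2 + 3)/90 = 5/90 = 1/18 per minute.
Time = 1 ÷ (1/18) = 18 minutes.

18 minutes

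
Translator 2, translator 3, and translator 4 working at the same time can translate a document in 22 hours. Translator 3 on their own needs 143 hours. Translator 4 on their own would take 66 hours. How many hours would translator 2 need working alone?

429/10 hours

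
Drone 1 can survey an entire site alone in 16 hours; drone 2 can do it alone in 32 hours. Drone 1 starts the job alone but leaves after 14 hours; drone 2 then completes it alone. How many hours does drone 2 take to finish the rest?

In 14 hours drone 1 does 14/16 = 7/8 of the job, leaving 1/8.
Drone 2 works at 1/32 per hour, so finishing takes 1/8 ÷ 1/32 = 4 hours.

4 hours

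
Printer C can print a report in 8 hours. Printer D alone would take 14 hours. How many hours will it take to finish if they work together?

56/11 hours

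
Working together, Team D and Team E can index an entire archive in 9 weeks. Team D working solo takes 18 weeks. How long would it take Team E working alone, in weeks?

18 weeks

Combined rate is 1/9 per week.
Known contribution: 1/18 per week.
So Team E's rate is 1/9 − 1/18 = 1/18, meaning 18 weeks alone.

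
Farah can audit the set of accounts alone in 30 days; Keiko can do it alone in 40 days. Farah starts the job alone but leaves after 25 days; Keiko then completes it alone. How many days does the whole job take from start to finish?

95/3 days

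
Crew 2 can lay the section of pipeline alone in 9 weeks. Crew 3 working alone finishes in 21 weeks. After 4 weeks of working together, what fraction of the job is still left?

23/63

Combined rate: 1/9 + 1/21 = (7 + 3)/63 = 10/63 per week.
In 4 weeks they complete 4·10/63 = 40/63 of the job.
So 23/63 remains.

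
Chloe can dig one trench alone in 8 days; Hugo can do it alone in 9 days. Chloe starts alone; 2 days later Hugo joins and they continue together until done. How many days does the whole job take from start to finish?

88/17 days

In 2 days Chloe does 2/8 = 1/4 of the job, leaving 3/4.
Chloe and Hugo together work at 17/72 per day, so finishing takes 3/4 ÷ 17/72 = 54/17 days.
Total time = 2 + 54/17 = 88/17 days.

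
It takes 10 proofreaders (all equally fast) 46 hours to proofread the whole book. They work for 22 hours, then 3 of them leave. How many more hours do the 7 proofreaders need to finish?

One proofreader does 1/460 of the job per hour.
After 22 hours with 10 proofreaders, 11/23 is done (12/23 left).
With 7 proofreaders the rate is 7/460, so the rest takes 12/23 ÷ 7/460 = 240/7 hours.

240/7 hours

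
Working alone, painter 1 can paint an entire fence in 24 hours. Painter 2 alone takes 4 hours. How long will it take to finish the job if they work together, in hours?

24/7 hours

Combined rate: 1/24 + 1/4 = (1 + 6)/24 = 7/24 per hour.
Time = 1 ÷ (7/24) = 24/7 hours.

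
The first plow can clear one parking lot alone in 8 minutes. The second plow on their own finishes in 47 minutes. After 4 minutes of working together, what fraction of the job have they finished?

Combined rate: 1/8 + 1/47 = (47 + 8)/376 = 55/376 per minute.
In 4 minutes they complete 4·55/376 = 55/94 of the job.

55/94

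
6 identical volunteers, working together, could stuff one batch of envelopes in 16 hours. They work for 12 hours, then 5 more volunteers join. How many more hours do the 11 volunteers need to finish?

One volunteer does 1/96 of the job per hour.
After 12 hours with 6 volunteers, 3/4 is done (1/4 left).
With 11 volunteers the rate is 11/96, so the rest takes 1/4 ÷ 11/96 = 24/11 hours.

24/11 hours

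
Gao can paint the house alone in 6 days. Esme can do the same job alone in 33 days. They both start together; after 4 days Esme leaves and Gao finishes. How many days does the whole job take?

58/11 days

In the first 4 days the combined rate is 13/66, so 26/33 of the job is done, leaving 7/33.
After Esme leaves the rate is 1/6 per day; the remaining 7/33 takes 14/11 days.
Total = 4 + 14/11 = 58/11 days.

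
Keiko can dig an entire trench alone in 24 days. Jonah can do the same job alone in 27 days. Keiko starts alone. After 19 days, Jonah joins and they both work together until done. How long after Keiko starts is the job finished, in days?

In the first 19 days Keiko alone does 19/24 of the job, leaving 5/24.
Once everyone is working, combined rate: 1/24 + 1/27 = (9 + 8)/216 = 17/216 per day.
Remaining 5/24 at 17/216 per day takes 45/17 days.
Total from the start = 19 + 45/17 = 368/17 days.

368/17 days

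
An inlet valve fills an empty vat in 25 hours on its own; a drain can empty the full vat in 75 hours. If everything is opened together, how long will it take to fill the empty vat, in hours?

Net rate = 1/25 − 1/75 = (3 − 1)/75 = 2/75 per hour.
Filling time = 1 ÷ (2/75) = 75/2 hours.

75/2 hours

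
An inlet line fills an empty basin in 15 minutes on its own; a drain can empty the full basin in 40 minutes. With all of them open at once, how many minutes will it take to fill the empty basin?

24 minutes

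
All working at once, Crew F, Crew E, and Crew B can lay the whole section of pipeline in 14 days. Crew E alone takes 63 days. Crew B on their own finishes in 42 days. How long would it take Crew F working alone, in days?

Combined rate is 1/14 per day.
Known contribution: 1/63 + 1/42 = (2 + 3)/126 = 5/126 per day.
So Crew F's rate is 1/14 − 5/126 = 2/63, meaning 63/2 days alone.

63/2 days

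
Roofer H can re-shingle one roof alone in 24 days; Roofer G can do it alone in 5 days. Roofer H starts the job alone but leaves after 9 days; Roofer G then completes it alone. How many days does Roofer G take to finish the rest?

In 9 days Roofer H does 9/24 = 3/8 of the job, leaving 5/8.
Roofer G works at 1/5 per day, so finishing takes 5/8 ÷ 1/5 = 25/8 days.

25/8 days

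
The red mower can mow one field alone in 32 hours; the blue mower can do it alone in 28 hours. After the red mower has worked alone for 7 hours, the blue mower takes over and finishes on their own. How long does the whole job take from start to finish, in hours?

231/8 hours

In 7 hours the red mower does 7/32 of the job, leaving 25/32.
The blue mower works at 1/28 per hour, so finishing takes 25/32 ÷ 1/28 = 175/8 hours.
Total time = 7 + 175/8 = 231/8 hours.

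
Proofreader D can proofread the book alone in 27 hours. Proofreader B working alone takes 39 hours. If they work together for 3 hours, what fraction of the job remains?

Combined rate: 1/27 + 1/39 = (13 + 9)/351 = 22/351 per hour.
In 3 hours they complete 3·22/351 = 22/117 of the job.
So 95/117 remains.

95/117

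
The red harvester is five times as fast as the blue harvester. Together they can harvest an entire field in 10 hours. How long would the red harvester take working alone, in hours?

12 hours

Let the blue harvester's rate be r; then the red harvester's rate is 5r, so together (5 + 1)r = 6r = 1/10.
Thus r = 1/60 per hour.
The blue harvester alone: 60 hours; the red harvester alone: 12 hours.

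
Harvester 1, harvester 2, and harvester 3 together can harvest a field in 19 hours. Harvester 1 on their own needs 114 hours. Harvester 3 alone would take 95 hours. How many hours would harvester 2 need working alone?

Combined rate is 1/19 per hour.
Known contribution: 1/114 + 1/95 = (5 + 6)/570 = 11/570 per hour.
So harvester 2's rate is 1/19 − 11/570 = 1/30, meaning 30 hours alone.

30 hours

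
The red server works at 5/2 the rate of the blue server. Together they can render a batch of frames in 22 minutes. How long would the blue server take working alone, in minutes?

Let the blue server's rate be r; then the red server's rate is (5/2)r, so together (5/2 + 1)r = (7/2)r = 1/22.
Thus r = 1/77 per minute.
The blue server alone: 77 minutes; the red server alone: 154/5 minutes.

77 minutes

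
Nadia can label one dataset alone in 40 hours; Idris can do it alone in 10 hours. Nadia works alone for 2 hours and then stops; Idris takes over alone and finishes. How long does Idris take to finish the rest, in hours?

19/2 hours

In 2 hours Nadia does 2/40 = 1/20 of the job, leaving 19/20.
Idris works at 1/10 per hour, so finishing takes 19/20 ÷ 1/10 = 19/2 hours.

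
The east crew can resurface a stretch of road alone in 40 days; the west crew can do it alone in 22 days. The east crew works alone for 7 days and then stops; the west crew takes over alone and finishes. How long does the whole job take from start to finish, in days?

503/20 days

In 7 days the east crew does 7/40 of the job, leaving 33/40.
The west crew works at 1/22 per day, so finishing takes 33/40 ÷ 1/22 = 363/20 days.
Total time = 7 + 363/20 = 503/20 days.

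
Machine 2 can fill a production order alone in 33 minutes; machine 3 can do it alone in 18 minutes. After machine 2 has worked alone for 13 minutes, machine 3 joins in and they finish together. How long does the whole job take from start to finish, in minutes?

341/17 minutes

In 13 minutes machine 2 does 13/33 of the job, leaving 20/33.
Machine 2 and machine 3 together work at 17/198 per minute, so finishing takes 20/33 ÷ 17/198 = 120/17 minutes.
Total time = 13 + 120/17 = 341/17 minutes.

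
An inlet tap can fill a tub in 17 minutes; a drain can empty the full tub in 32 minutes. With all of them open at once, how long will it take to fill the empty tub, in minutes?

Net rate = 1/17 − 1/32 = (32 − 17)/544 = 15/544 per minute.
Filling time = 1 ÷ (15/544) = 544/15 minutes.

544/15 minutes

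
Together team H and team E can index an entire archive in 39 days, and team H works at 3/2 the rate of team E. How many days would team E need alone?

195/2 days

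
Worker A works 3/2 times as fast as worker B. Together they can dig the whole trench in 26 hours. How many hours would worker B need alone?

Let worker B's rate be r; then worker A's rate is (3/2)r, so together (3/2 + 1)r = (5/2)r = 1/26.
Thus r = 1/65 per hour.
Worker B alone: 65 hours; worker A alone: 130/3 hours.

65 hours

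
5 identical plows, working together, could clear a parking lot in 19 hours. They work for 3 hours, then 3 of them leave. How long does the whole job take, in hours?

One plow does 1/95 of the job per hour.
After 3 hours with 5 plows, 3/19 is done (16/19 left).
With 2 plows the rate is 2/95, so the rest takes 16/19 ÷ 2/95 = 40 hours.
Total = 3 + 40 = 43 hours.

43 hours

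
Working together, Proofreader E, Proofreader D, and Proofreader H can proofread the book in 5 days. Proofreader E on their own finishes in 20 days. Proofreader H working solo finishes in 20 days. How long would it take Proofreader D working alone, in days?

10 days

Combined rate is 1/5 per day.
Known contribution: 1/20 + 1/20 = (1 + 1)/20 = 2/20 = 1/10 per day.
So Proofreader D's rate is 1/5 − 1/10 = 1/10, meaning 10 days alone.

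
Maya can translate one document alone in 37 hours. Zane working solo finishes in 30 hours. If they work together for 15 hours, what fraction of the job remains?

Combined rate: 1/37 + 1/30 = (30 + 37)/1110 = 67/1110 per hour.
In 15 hours they complete 15·67/1110 = 67/74 of the job.
So 7/74 remains.

7/74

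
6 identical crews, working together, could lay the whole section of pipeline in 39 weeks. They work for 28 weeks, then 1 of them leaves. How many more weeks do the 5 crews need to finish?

One crew does 1/234 of the job per week.
After 28 weeks with 6 crews, 28/39 is done (11/39 left).
With 5 crews the rate is 5/234, so the rest takes 11/39 ÷ 5/234 = 66/5 weeks.

66/5 weeks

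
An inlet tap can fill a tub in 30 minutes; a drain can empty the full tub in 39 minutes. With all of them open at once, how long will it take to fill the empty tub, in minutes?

130 minutes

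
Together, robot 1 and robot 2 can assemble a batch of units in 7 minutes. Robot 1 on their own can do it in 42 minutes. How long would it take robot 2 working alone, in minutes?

42/5 minutes

Combined rate is 1/7 per minute.
Known contribution: 1/42 per minute.
So robot 2's rate is 1/7 − 1/42 = 5/42, meaning 42/5 minutes alone.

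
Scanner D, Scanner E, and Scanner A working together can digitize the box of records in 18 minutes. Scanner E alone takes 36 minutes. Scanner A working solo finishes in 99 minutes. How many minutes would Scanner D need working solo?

396/7 minutes

Combined rate is 1/18 per minute.
Known contribution: 1/36 + 1/99 = (11 + 4)/396 = 15/396 = 5/132 per minute.
So Scanner D's rate is 1/18 − 5/132 = 7/396, meaning 396/7 minutes alone.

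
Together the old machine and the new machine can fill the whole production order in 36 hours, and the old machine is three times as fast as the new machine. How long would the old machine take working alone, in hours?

Let the new machine's rate be r; then the old machine's rate is 3r, so together (3 + 1)r = 4r = 1/36.
Thus r = 1/144 per hour.
The new machine alone: 144 hours; the old machine alone: 48 hours.

48 hours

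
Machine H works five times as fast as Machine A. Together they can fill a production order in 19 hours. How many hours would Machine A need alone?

114 hours

Let Machine A's rate be r; then Machine H's rate is 5r, so together (5 + 1)r = 6r = 1/19.
Thus r = 1/114 per hour.
Machine A alone: 114 hours; Machine H alone: 114/5 hours.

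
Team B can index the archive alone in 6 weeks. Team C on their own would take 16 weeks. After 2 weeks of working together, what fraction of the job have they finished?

Combined rate: 1/6 + 1/16 = (8 + 3)/48 = 11/48 per week.
In 2 weeks they complete 2·11/48 = 11/24 of the job.

11/24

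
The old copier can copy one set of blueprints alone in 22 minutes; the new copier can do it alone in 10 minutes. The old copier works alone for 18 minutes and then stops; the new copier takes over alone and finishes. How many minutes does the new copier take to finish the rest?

In 18 minutes the old copier does 18/22 = 9/11 of the job, leaving 2/11.
The new copier works at 1/10 per minute, so finishing takes 2/11 ÷ 1/10 = 20/11 minutes.

20/11 minutes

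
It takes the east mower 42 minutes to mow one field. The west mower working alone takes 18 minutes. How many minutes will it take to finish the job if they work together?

63/5 minutes

Combined rate: 1/42 + 1/18 = (3 + 7)/126 = 10/126 = 5/63 per minute.
Time = 1 ÷ (5/63) = 63/5 minutes.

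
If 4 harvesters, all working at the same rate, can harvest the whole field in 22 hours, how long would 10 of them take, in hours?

Total work is 4·22 = 88 harvester-hours.
With 10 harvesters: 88/10 = 44/5 hours.

44/5 hours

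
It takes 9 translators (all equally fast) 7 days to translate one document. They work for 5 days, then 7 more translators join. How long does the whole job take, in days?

One translator does 1/63 of the job per day.
After 5 days with 9 translators, 5/7 is done (2/7 left).
With 16 translators the rate is 16/63, so the rest takes 2/7 ÷ 16/63 = 9/8 days.
Total = 5 + 9/8 = 49/8 days.

49/8 days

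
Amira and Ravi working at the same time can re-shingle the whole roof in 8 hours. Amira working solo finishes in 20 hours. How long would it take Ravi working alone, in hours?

40/3 hours

Combined rate is 1/8 per hour.
Known contribution: 1/20 per hour.
So Ravi's rate is 1/8 − 1/20 = 3/40, meaning 40/3 hours alone.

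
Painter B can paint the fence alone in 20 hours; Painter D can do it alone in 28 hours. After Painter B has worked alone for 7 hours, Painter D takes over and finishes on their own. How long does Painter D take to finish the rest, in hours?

91/5 hours

In 7 hours Painter B does 7/20 of the job, leaving 13/20.
Painter D works at 1/28 per hour, so finishing takes 13/20 ÷ 1/28 = 91/5 hours.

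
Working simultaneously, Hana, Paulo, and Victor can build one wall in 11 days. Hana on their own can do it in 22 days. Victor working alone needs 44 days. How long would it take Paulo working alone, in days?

Combined rate is 1/11 per day.
Known contribution: 1/22 + 1/44 = (2 + 1)/44 = 3/44 per day.
So Paulo's rate is 1/11 − 3/44 = 1/44, meaning 44 days alone.

44 days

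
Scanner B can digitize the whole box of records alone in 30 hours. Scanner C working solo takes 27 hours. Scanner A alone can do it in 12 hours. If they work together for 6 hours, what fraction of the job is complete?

Combined rate: 1/30 + 1/27 + 1/12 = (18 + 20 + 45)/540 = 83/540 per hour.
In 6 hours they complete 6·83/540 = 83/90 of the job.

83/90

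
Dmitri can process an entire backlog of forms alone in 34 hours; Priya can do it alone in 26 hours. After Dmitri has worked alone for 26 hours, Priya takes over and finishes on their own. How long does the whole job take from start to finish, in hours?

In 26 hours Dmitri does 26/34 = 13/17 of the job, leaving 4/17.
Priya works at 1/26 per hour, so finishing takes 4/17 ÷ 1/26 = 104/17 hours.
Total time = 26 + 104/17 = 546/17 hours.

546/17 hours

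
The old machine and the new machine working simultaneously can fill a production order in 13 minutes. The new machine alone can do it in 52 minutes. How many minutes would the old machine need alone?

52/3 minutes

Combined rate is 1/13 per minute.
Known contribution: 1/52 per minute.
So the old machine's rate is 1/13 − 1/52 = 3/52, meaning 52/3 minutes alone.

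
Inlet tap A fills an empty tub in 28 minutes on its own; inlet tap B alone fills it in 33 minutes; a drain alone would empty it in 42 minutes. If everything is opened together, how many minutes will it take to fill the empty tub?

308/13 minutes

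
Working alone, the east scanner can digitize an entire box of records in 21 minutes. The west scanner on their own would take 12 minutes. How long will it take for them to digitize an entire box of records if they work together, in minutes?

Combined rate: 1/21 + 1/12 = (4 + 7)/84 = 11/84 per minute.
Time = 1 ÷ (11/84) = 84/11 minutes.

84/11 minutes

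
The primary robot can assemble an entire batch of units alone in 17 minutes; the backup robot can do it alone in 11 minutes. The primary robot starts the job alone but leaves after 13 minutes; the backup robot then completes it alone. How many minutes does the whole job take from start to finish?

265/17 minutes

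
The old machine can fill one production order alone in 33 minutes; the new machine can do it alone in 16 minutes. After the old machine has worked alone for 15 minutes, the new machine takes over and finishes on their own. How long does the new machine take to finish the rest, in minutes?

96/11 minutes

In 15 minutes the old machine does 15/33 = 5/11 of the job, leaving 6/11.
The new machine works at 1/16 per minute, so finishing takes 6/11 ÷ 1/16 = 96/11 minutes.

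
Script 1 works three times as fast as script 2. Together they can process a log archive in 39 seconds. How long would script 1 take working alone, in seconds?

Let script 2's rate be r; then script 1's rate is 3r, so together (3 + 1)r = 4r = 1/39.
Thus r = 1/156 per second.
Script 2 alone: 156 seconds; script 1 alone: 52 seconds.

52 seconds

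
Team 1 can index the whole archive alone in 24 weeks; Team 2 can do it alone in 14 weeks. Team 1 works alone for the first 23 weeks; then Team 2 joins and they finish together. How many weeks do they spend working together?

7/19 weeks

In 23 weeks Team 1 does 23/24 of the job, leaving 1/24.
Team 1 and Team 2 together work at 19/168 per week, so finishing takes 1/24 ÷ 19/168 = 7/19 weeks.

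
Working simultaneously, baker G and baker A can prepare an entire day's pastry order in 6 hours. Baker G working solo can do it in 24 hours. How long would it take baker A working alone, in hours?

8 hours

Combined rate is 1/6 per hour.
Known contribution: 1/24 per hour.
So baker A's rate is 1/6 − 1/24 = 1/8, meaning 8 hours alone.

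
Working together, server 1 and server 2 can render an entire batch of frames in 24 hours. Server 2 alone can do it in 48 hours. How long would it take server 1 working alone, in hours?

Combined rate is 1/24 per hour.
Known contribution: 1/48 per hour.
So server 1's rate is 1/24 − 1/48 = 1/48, meaning 48 hours alone.

48 hours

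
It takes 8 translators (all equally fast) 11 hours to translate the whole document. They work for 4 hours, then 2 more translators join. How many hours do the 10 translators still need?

One translator does 1/88 of the job per hour.
After 4 hours with 8 translators, 4/11 is done (7/11 left).
With 10 translators the rate is 10/88 = 5/44, so the rest takes 7/11 ÷ 5/44 = 28/5 hours.

28/5 hours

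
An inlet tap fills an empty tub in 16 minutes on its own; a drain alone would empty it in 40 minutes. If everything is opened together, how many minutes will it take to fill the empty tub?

Net rate = 1/16 − 1/40 = (5 − 2)/80 = 3/80 per minute.
Filling time = 1 ÷ (3/80) = 80/3 minutes.

80/3 minutes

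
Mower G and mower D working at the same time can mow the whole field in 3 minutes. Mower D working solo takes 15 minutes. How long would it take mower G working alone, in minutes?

Combined rate is 1/3 per minute.
Known contribution: 1/15 per minute.
So mower G's rate is 1/3 − 1/15 = 4/15, meaning 15/4 minutes alone.

15/4 minutes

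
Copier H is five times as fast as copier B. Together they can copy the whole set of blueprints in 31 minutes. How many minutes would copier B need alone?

186 minutes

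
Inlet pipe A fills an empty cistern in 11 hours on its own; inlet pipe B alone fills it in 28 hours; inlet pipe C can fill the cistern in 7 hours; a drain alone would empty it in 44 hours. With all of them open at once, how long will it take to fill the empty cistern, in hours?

77/19 hours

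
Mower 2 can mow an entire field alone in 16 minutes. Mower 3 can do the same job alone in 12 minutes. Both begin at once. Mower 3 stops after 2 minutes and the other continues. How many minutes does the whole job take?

40/3 minutes

In the first 2 minutes the combined rate is 7/48, so 7/24 of the job is done, leaving 17/24.
After Mower 3 leaves the rate is 1/16 per minute; the remaining 17/24 takes 34/3 minutes.
Total = 2 + 34/3 = 40/3 minutes.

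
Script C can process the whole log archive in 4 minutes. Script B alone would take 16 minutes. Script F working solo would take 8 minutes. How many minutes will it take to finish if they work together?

Combined rate: 1/4 + 1/16 + 1/8 = (4 + 1 + 2)/16 = 7/16 per minute.
Time = 1 ÷ (7/16) = 16/7 minutes.

16/7 minutes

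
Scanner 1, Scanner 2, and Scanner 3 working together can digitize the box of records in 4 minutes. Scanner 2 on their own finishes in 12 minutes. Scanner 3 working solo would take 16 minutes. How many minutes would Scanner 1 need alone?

48/5 minutes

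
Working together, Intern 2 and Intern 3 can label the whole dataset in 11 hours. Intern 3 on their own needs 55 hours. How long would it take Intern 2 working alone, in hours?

55/4 hours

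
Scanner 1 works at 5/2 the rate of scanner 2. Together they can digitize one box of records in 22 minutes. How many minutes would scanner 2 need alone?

77 minutes

Let scanner 2's rate be r; then scanner 1's rate is (5/2)r, so together (5/2 + 1)r = (7/2)r = 1/22.
Thus r = 1/77 per minute.
Scanner 2 alone: 77 minutes; scanner 1 alone: 154/5 minutes.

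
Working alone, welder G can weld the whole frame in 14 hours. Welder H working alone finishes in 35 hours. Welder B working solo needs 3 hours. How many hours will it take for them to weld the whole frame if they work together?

30/13 hours

Combined rate: 1/14 + 1/35 + 1/3 = (15 + 6 + 70)/210 = 91/210 = 13/30 per hour.
Time = 1 ÷ (13/30) = 30/13 hours.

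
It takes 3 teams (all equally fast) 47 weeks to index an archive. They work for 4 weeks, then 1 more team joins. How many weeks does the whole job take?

145/4 weeks

One team does 1/141 of the job per week.
After 4 weeks with 3 teams, 4/47 is done (43/47 left).
With 4 teams the rate is 4/141, so the rest takes 43/47 ÷ 4/141 = 129/4 weeks.
Total = 4 + 129/4 = 145/4 weeks.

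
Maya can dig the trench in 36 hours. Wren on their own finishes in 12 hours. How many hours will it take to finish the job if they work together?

9 hours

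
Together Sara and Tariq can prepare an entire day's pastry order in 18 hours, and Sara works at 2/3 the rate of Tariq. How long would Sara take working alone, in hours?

Let Tariq's rate be r; then Sara's rate is (2/3)r, so together (2/3 + 1)r = (5/3)r = 1/18.
Thus r = 1/30 per hour.
Tariq alone: 30 hours; Sara alone: 45 hours.

45 hours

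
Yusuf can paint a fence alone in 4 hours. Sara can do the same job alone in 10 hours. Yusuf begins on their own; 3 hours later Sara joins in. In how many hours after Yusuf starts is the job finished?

26/7 hours

In the first 3 hours Yusuf alone does 3/4 of the job, leaving 1/4.
Once everyone is working, combined rate: 1/4 + 1/10 = (5 + 2)/20 = 7/20 per hour.
Remaining 1/4 at 7/20 per hour takes 5/7 hours.
Total from the start = 3 + 5/7 = 26/7 hours.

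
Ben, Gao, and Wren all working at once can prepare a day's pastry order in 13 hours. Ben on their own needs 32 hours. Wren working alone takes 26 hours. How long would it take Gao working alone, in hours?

416/3 hours

Combined rate is 1/13 per hour.
Known contribution: 1/32 + 1/26 = (13 + 16)/416 = 29/416 per hour.
So Gao's rate is 1/13 − 29/416 = 3/416, meaning 416/3 hours alone.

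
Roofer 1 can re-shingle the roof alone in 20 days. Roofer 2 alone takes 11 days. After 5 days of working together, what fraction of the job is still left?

Combined rate: 1/20 + 1/11 = (11 + 20)/220 = 31/220 per day.
In 5 days they complete 5·31/220 = 31/44 of the job.
So 13/44 remains.

13/44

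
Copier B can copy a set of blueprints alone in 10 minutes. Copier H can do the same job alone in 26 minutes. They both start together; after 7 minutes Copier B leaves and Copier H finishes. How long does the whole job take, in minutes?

In the first 7 minutes the combined rate is 9/65, so 63/65 of the job is done, leaving 2/65.
After Copier B leaves the rate is 1/26 per minute; the remaining 2/65 takes 4/5 minutes.
Total = 7 + 4/5 = 39/5 minutes.

39/5 minutes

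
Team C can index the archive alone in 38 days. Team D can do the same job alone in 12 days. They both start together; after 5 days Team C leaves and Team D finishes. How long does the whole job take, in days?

In the first 5 days the combined rate is 25/228, so 125/228 of the job is done, leaving 103/228.
After Team C leaves the rate is 1/12 per day; the remaining 103/228 takes 103/19 days.
Total = 5 + 103/19 = 198/19 days.

198/19 days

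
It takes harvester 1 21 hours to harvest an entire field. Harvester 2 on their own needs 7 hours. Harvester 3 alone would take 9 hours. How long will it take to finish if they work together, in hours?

Combined rate: 1/21 + 1/7 + 1/9 = (3 + 9 + 7)/63 = 19/63 per hour.
Time = 1 ÷ (19/63) = 63/19 hours.

63/19 hours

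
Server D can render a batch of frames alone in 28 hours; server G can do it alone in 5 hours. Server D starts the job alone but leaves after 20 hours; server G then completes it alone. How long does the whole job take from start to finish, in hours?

150/7 hours

In 20 hours server D does 20/28 = 5/7 of the job, leaving 2/7.
Server G works at 1/5 per hour, so finishing takes 2/7 ÷ 1/5 = 10/7 hours.
Total time = 20 + 10/7 = 150/7 hours.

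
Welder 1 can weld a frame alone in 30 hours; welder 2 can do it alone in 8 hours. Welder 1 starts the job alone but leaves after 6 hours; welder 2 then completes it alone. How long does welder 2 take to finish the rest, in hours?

32/5 hours

In 6 hours welder 1 does 6/30 = 1/5 of the job, leaving 4/5.
Welder 2 works at 1/8 per hour, so finishing takes 4/5 ÷ 1/8 = 32/5 hours.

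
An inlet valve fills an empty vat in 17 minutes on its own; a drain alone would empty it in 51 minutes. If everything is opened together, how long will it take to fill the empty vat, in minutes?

Net rate = 1/17 − 1/51 = (3 − 1)/51 = 2/51 per minute.
Filling time = 1 ÷ (2/51) = 51/2 minutes.

51/2 minutes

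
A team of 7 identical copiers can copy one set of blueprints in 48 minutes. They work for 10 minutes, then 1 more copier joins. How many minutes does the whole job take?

One copier does 1/336 of the job per minute.
After 10 minutes with 7 copiers, 5/24 is done (19/24 left).
With 8 copiers the rate is 8/336 = 1/42, so the rest takes 19/24 ÷ 1/42 = 133/4 minutes.
Total = 10 + 133/4 = 173/4 minutes.

173/4 minutes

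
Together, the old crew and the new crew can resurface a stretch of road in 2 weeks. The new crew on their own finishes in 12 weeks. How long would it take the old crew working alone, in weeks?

12/5 weeks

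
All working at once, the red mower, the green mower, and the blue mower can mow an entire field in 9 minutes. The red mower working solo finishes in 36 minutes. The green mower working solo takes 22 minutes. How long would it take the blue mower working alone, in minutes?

Combined rate is 1/9 per minute.
Known contribution: 1/36 + 1/22 = (11 + 18)/396 = 29/396 per minute.
So the blue mower's rate is 1/9 − 29/396 = 5/132, meaning 132/5 minutes alone.

132/5 minutes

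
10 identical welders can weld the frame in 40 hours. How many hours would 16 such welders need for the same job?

Total work is 10·40 = 400 welder-hours.
With 16 welders: 400/16 = 25 hours.

25 hours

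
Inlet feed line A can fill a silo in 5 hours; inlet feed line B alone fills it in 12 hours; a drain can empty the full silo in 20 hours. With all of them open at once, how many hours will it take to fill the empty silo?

Net rate = 1/5 + 1/12 − 1/20 = (12 + 5 − 3)/60 = 14/60 = 7/30 per hour.
Filling time = 1 ÷ (7/30) = 30/7 hours.

30/7 hours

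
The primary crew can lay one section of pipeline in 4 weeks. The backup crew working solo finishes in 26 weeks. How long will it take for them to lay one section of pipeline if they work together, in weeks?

Combined rate: 1/4 + 1/26 = (13 + 2)/52 = 15/52 per week.
Time = 1 ÷ (15/52) = 52/15 weeks.

52/15 weeks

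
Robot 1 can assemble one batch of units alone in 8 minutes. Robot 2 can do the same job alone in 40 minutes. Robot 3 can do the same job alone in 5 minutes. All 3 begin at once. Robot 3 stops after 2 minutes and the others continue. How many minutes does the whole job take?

In the first 2 minutes the combined rate is 7/20, so 7/10 of the job is done, leaving 3/10.
After robot 3 leaves the rate is 3/20 per minute; the remaining 3/10 takes 2 minutes.
Total = 2 + 2 = 4 minutes.

4 minutes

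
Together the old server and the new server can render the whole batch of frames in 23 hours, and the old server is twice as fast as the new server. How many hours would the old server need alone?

69/2 hours

Let the new server's rate be r; then the old server's rate is 2r, so together (2 + 1)r = 3r = 1/23.
Thus r = 1/69 per hour.
The new server alone: 69 hours; the old server alone: 69/2 hours.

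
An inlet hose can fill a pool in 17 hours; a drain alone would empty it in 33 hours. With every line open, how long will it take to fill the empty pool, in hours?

Net rate = 1/17 − 1/33 = (33 − 17)/561 = 16/561 per hour.
Filling time = 1 ÷ (16/561) = 561/16 hours.

561/16 hours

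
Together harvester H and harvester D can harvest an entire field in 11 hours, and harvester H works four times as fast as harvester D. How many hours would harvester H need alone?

Let harvester D's rate be r; then harvester H's rate is 4r, so together (4 + 1)r = 5r = 1/11.
Thus r = 1/55 per hour.
Harvester D alone: 55 hours; harvester H alone: 55/4 hours.

55/4 hours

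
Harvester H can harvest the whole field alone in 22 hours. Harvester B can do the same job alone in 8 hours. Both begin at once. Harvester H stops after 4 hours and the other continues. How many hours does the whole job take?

72/11 hours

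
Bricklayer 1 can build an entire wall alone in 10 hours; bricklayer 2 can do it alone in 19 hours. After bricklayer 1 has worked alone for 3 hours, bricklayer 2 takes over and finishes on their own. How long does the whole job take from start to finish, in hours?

163/10 hours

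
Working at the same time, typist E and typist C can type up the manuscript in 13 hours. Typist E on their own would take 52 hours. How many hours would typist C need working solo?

Combined rate is 1/13 per hour.
Known contribution: 1/52 per hour.
So typist C's rate is 1/13 − 1/52 = 3/52, meaning 52/3 hours alone.

52/3 hours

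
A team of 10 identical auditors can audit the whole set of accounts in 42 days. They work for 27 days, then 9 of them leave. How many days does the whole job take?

177 days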